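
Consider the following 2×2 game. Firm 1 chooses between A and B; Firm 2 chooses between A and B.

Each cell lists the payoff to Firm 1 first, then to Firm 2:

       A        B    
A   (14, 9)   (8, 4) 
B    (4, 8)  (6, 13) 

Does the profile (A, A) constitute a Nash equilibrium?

Yes

At (A, A), Firm 1 earns 14; switching to B would give 4, so Firm 1 has no profitable deviation.
Firm 2 earns 9; switching to B would give 4, so Firm 2 has no profitable deviation.
Neither player can gain by a unilateral deviation, so this profile is a Nash equilibrium.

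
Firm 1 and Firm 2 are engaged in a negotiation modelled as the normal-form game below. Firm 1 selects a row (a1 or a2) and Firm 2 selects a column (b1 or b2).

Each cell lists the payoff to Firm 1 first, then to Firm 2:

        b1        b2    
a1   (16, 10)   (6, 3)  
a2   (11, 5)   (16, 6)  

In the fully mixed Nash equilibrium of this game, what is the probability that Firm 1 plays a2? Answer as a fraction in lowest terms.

7/8

Let x be the probability that Firm 1 plays a1. In a completely mixed equilibrium, Firm 2 must be indifferent between b1 and b2.
Firm 2's expected payoff from b1 is 10x + 5(1−x); from b2 it is 3x + 6(1−x).
Setting these equal: 5x + 5 = −3x + 6, so x = 1/8.
Therefore Firm 1 plays a2 with probability 1 − 1/8 = 7/8.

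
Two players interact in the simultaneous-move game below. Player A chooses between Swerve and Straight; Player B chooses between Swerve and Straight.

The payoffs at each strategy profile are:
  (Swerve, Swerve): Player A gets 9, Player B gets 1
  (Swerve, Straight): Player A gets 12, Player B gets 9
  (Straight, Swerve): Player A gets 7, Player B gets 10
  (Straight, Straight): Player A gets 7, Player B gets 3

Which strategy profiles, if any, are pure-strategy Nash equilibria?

(Swerve, Swerve): Player B prefers Straight (9 > 1) — not an equilibrium.
(Swerve, Straight): Player A gets 12 ≥ 7 from Straight, and Player B gets 9 ≥ 1 from Swerve — Nash equilibrium.
(Straight, Swerve): Player A prefers Swerve (9 > 7) — not an equilibrium.
(Straight, Straight): Player A prefers Swerve (12 > 7); Player B prefers Swerve (10 > 3) — not an equilibrium.

(Swerve, Straight)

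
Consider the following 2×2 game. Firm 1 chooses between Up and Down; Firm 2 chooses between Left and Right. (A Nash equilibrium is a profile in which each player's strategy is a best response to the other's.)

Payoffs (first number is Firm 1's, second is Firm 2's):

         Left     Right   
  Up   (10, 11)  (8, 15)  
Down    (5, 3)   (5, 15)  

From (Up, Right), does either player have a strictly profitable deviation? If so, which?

Firm 1 at (Up, Right) earns 8; deviating to Down yields 5 — not better.
Firm 2 earns 15; deviating to Left yields 11 — not better.
Neither player can strictly improve; the profile is a Nash equilibrium.

Neither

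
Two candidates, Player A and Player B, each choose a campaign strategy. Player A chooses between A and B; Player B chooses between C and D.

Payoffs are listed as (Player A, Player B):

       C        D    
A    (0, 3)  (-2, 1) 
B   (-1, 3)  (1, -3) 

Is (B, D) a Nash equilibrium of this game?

No

At (B, D), Player A earns 1; switching to A would give -2, so Player A has no profitable deviation.
Player B earns -3; switching to C would give 3, so Player B would deviate.
Since at least one player can profitably deviate, this is not a Nash equilibrium.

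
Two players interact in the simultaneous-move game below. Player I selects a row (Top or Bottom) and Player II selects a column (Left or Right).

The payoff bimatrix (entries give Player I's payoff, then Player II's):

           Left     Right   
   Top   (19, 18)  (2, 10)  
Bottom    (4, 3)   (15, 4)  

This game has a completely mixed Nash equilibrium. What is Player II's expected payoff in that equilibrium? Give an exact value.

First find p, the probability Player I plays Top, from Player II's indifference between Left and Right: 18p + 3(1−p) = 10p + 4(1−p), giving p = 1/9.
Since Player II is indifferent in equilibrium, Player II's expected payoff equals the payoff from either column against (1/9, 8/9). Using Left: 18(1/9) + 3(8/9) = 14/3.

14/3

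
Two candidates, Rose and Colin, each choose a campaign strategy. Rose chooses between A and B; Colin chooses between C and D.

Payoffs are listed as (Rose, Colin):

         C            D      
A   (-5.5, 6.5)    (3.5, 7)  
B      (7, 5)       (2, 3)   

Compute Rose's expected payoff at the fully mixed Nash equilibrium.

71/28

First find q, the probability Colin plays C, from Rose's indifference between A and B: −5.5q + 3.5(1−q) = 7q + 2(1−q), giving q = 3/28.
Since Rose is indifferent in equilibrium, Rose's expected payoff equals the payoff from either row against (3/28, 25/28). Using A: −5.5(3/28) + 3.5(25/28) = 71/28.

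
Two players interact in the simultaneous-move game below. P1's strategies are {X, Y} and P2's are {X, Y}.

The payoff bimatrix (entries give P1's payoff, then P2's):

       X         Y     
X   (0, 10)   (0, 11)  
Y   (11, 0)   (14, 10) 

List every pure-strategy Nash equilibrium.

(Y, Y)

(X, X): P1 prefers Y (11 > 0); P2 prefers Y (11 > 10) — not an equilibrium.
(X, Y): P1 prefers Y (14 > 0) — not an equilibrium.
(Y, X): P2 prefers Y (10 > 0) — not an equilibrium.
(Y, Y): P1 gets 14 ≥ 0 from X, and P2 gets 10 ≥ 0 from X — Nash equilibrium.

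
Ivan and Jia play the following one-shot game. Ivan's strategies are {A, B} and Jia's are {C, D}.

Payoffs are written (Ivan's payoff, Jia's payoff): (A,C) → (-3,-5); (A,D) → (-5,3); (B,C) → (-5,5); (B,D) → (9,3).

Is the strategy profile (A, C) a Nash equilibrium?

No

At (A, C), Ivan earns -3; switching to B would give -5, so Ivan has no profitable deviation.
Jia earns -5; switching to D would give 3, so Jia would deviate.
Since at least one player can profitably deviate, this is not a Nash equilibrium.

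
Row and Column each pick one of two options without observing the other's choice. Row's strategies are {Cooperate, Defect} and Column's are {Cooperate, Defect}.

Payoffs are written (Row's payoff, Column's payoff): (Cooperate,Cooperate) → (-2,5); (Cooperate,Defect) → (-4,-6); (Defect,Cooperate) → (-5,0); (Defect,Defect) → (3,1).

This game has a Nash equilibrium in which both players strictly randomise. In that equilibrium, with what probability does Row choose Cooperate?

1/12

Let r be the probability that Row plays Cooperate. In a completely mixed equilibrium, Column must be indifferent between Cooperate and Defect.
Column's expected payoff from Cooperate is 5r; from Defect it is −6r + (1−r).
Setting these equal: 5r = −7r + 1, so r = 1/12.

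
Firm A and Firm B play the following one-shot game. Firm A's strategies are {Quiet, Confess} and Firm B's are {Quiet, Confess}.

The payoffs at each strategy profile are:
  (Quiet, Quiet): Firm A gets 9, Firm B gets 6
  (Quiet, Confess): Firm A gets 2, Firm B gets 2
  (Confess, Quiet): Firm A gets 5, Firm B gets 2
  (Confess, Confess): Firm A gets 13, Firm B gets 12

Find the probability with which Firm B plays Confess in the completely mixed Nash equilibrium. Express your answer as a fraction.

4/15

Let c be the probability that Firm B plays Quiet. In a completely mixed equilibrium, Firm A must be indifferent between Quiet and Confess.
Firm A's expected payoff from Quiet is 9c + 2(1−c); from Confess it is 5c + 13(1−c).
Setting these equal: 7c + 2 = −8c + 13, so c = 11/15.
Therefore Firm B plays Confess with probability 1 − 11/15 = 4/15.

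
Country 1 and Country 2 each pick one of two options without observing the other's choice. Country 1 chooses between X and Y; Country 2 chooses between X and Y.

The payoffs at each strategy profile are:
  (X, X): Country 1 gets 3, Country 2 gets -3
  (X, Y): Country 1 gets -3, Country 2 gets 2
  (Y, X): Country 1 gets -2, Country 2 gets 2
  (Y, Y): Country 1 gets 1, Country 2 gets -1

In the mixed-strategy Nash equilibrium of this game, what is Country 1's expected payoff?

First find q, the probability Country 2 plays X, from Country 1's indifference between X and Y: 3q − 3(1−q) = −2q + (1−q), giving q = 4/9.
Since Country 1 is indifferent in equilibrium, Country 1's expected payoff equals the payoff from either row against (4/9, 5/9). Using X: 3(4/9) − 3(5/9) = -1/3.

-1/3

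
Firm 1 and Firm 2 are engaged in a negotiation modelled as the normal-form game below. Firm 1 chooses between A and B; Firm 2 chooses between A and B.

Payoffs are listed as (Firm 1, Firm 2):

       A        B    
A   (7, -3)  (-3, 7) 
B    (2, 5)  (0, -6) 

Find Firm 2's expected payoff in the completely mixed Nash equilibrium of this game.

17/21

First find x, the probability Firm 1 plays A, from Firm 2's indifference between A and B: −3x + 5(1−x) = 7x − 6(1−x), giving x = 11/21.
Since Firm 2 is indifferent in equilibrium, Firm 2's expected payoff equals the payoff from either column against (11/21, 10/21). Using A: −3(11/21) + 5(10/21) = 17/21.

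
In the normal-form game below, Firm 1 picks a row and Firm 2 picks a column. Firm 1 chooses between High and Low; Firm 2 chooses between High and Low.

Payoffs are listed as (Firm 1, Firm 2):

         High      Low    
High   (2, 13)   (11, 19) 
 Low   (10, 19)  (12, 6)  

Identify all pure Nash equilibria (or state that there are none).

(High, High): Firm 1 prefers Low (10 > 2); Firm 2 prefers Low (19 > 13) — not an equilibrium.
(High, Low): Firm 1 prefers Low (12 > 11) — not an equilibrium.
(Low, High): Firm 1 gets 10 ≥ 2 from High, and Firm 2 gets 19 ≥ 6 from Low — Nash equilibrium.
(Low, Low): Firm 2 prefers High (19 > 6) — not an equilibrium.

(Low, High)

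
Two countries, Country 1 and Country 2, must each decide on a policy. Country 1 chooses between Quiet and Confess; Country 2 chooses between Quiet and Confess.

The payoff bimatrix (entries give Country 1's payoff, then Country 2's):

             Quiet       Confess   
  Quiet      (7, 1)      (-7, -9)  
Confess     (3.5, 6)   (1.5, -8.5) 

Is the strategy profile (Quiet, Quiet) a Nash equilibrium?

Yes

At (Quiet, Quiet), Country 1 earns 7; switching to Confess would give 3.5, so Country 1 has no profitable deviation.
Country 2 earns 1; switching to Confess would give -9, so Country 2 has no profitable deviation.
Neither player can gain by a unilateral deviation, so this profile is a Nash equilibrium.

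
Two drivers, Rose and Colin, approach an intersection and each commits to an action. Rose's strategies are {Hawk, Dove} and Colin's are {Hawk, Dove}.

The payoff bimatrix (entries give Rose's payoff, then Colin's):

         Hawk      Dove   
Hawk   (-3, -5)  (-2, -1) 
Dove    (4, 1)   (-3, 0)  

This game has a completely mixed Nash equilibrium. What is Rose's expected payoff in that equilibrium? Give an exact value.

First find y, the probability Colin plays Hawk, from Rose's indifference between Hawk and Dove: −3y − 2(1−y) = 4y − 3(1−y), giving y = 1/8.
Since Rose is indifferent in equilibrium, Rose's expected payoff equals the payoff from either row against (1/8, 7/8). Using Hawk: −3(1/8) − 2(7/8) = -17/8.

-17/8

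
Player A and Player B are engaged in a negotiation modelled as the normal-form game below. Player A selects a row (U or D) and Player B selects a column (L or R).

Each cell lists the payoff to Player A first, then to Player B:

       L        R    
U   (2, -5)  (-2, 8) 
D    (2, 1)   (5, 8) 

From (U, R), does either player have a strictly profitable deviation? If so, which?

Player A

Player A at (U, R) earns -2; deviating to D yields 5 — a strict improvement.
Player B earns 8; deviating to L yields -5 — not better.
Only Player A has a strictly profitable deviation.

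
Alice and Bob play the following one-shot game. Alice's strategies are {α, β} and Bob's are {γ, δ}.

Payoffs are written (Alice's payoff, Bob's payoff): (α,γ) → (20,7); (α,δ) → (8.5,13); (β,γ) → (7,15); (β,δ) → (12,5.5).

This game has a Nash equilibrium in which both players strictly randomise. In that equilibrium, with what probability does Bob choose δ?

26/33

Let q be the probability that Bob plays γ. In a completely mixed equilibrium, Alice must be indifferent between α and β.
Alice's expected payoff from α is 20q + 8.5(1−q); from β it is 7q + 12(1−q).
Setting these equal: 11.5q + 8.5 = −5q + 12, so q = 7/33.
Therefore Bob plays δ with probability 1 − 7/33 = 26/33.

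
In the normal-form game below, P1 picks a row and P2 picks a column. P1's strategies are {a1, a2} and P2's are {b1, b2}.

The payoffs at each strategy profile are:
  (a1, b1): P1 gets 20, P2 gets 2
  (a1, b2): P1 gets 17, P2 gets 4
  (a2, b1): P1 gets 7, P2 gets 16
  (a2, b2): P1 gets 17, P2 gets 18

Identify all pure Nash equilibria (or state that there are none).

(a1, b1): P2 prefers b2 (4 > 2) — not an equilibrium.
(a1, b2): P1 gets 17 ≥ 17 from a2, and P2 gets 4 ≥ 2 from b1 — Nash equilibrium.
(a2, b1): P1 prefers a1 (20 > 7); P2 prefers b2 (18 > 16) — not an equilibrium.
(a2, b2): P1 gets 17 ≥ 17 from a1, and P2 gets 18 ≥ 16 from b1 — Nash equilibrium.

(a1, b2) and (a2, b2)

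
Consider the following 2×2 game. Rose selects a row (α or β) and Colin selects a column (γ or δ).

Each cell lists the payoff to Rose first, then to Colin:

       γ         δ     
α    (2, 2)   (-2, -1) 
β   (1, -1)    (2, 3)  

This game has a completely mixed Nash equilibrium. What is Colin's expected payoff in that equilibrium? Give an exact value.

5/7

First find x, the probability Rose plays α, from Colin's indifference between γ and δ: 2x − (1−x) = −x + 3(1−x), giving x = 4/7.
Since Colin is indifferent in equilibrium, Colin's expected payoff equals the payoff from either column against (4/7, 3/7). Using γ: 2(4/7) − (3/7) = 5/7.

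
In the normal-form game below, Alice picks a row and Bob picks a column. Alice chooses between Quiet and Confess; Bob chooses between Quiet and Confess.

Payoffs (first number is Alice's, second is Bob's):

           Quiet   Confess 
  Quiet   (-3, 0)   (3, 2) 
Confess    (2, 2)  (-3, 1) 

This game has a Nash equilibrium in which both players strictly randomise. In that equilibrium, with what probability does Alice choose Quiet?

Let p be the probability that Alice plays Quiet. In a completely mixed equilibrium, Bob must be indifferent between Quiet and Confess.
Bob's expected payoff from Quiet is 2(1−p); from Confess it is 2p + (1−p).
Setting these equal: −2p + 2 = p + 1, so p = 1/3.

1/3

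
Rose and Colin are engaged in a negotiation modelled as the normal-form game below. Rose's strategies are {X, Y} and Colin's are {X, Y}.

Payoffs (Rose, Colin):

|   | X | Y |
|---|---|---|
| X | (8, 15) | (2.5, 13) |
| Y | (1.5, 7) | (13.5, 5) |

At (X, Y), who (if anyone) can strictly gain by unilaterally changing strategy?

Both

Rose at (X, Y) earns 2.5; deviating to Y yields 13.5 — a strict improvement.
Colin earns 13; deviating to X yields 15 — a strict improvement.
Both Rose and Colin have strictly profitable deviations.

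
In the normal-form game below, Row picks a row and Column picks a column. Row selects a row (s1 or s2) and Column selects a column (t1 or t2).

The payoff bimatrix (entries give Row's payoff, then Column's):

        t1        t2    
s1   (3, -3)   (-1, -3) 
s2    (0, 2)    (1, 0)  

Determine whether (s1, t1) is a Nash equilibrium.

At (s1, t1), Row earns 3; switching to s2 would give 0, so Row has no profitable deviation.
Column earns -3; switching to t2 would give -3, so Column has no profitable deviation.
Neither player can gain by a unilateral deviation, so this profile is a Nash equilibrium.

Yes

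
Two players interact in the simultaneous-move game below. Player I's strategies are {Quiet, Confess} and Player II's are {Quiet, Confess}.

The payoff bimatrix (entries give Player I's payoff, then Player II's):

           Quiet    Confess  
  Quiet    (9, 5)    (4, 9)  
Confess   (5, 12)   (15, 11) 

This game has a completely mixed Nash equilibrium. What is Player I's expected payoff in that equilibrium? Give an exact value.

23/3

First find y, the probability Player II plays Quiet, from Player I's indifference between Quiet and Confess: 9y + 4(1−y) = 5y + 15(1−y), giving y = 11/15.
Since Player I is indifferent in equilibrium, Player I's expected payoff equals the payoff from either row against (11/15, 4/15). Using Quiet: 9(11/15) + 4(4/15) = 23/3.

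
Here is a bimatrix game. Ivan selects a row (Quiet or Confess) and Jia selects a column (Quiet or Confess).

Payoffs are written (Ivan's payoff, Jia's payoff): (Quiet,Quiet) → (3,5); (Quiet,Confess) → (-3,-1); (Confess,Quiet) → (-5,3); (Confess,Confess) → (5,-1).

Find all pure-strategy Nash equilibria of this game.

(Quiet, Quiet)

(Quiet, Quiet): Ivan gets 3 ≥ -5 from Confess, and Jia gets 5 ≥ -1 from Confess — Nash equilibrium.
(Quiet, Confess): Ivan prefers Confess (5 > -3); Jia prefers Quiet (5 > -1) — not an equilibrium.
(Confess, Quiet): Ivan prefers Quiet (3 > -5) — not an equilibrium.
(Confess, Confess): Jia prefers Quiet (3 > -1) — not an equilibrium.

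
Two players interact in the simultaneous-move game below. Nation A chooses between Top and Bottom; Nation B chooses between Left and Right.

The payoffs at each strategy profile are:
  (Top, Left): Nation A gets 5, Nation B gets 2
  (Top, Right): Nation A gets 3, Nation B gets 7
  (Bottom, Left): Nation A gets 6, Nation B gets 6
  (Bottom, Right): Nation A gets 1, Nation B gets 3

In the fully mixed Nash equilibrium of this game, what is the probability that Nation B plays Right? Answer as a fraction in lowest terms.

1/3

Let y be the probability that Nation B plays Left. In a completely mixed equilibrium, Nation A must be indifferent between Top and Bottom.
Nation A's expected payoff from Top is 5y + 3(1−y); from Bottom it is 6y + (1−y).
Setting these equal: 2y + 3 = 5y + 1, so y = 2/3.
Therefore Nation B plays Right with probability 1 − 2/3 = 1/3.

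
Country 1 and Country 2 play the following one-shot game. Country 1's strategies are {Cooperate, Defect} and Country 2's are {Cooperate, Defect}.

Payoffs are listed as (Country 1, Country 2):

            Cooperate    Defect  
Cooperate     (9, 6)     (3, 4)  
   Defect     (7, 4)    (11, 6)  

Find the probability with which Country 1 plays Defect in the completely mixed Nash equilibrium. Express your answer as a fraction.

Let p be the probability that Country 1 plays Cooperate. In a completely mixed equilibrium, Country 2 must be indifferent between Cooperate and Defect.
Country 2's expected payoff from Cooperate is 6p + 4(1−p); from Defect it is 4p + 6(1−p).
Setting these equal: 2p + 4 = −2p + 6, so p = 1/2.
Therefore Country 1 plays Defect with probability 1 − 1/2 = 1/2.

1/2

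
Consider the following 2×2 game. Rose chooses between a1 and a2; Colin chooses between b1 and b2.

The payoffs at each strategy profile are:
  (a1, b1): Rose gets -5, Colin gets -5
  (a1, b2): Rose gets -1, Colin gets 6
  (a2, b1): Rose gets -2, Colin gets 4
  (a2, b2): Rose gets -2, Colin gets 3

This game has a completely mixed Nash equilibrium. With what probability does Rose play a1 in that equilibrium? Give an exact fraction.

Let p be the probability that Rose plays a1. In a completely mixed equilibrium, Colin must be indifferent between b1 and b2.
Colin's expected payoff from b1 is −5p + 4(1−p); from b2 it is 6p + 3(1−p).
Setting these equal: −9p + 4 = 3p + 3, so p = 1/12.

1/12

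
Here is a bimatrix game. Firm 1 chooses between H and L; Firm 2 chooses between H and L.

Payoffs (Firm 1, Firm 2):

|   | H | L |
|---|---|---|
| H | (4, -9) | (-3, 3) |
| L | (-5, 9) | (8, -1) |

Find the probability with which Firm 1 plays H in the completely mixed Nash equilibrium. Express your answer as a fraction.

5/11

Let x be the probability that Firm 1 plays H. In a completely mixed equilibrium, Firm 2 must be indifferent between H and L.
Firm 2's expected payoff from H is −9x + 9(1−x); from L it is 3x − (1−x).
Setting these equal: −18x + 9 = 4x − 1, so x = 5/11.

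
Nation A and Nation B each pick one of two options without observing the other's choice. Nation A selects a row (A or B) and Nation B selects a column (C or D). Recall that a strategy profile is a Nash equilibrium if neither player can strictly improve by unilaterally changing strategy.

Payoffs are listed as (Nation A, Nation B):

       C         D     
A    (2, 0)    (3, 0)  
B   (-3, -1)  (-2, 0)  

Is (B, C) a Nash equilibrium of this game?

At (B, C), Nation A earns -3; switching to A would give 2, so Nation A would deviate.
Nation B earns -1; switching to D would give 0, so Nation B would deviate.
Since at least one player can profitably deviate, this is not a Nash equilibrium.

No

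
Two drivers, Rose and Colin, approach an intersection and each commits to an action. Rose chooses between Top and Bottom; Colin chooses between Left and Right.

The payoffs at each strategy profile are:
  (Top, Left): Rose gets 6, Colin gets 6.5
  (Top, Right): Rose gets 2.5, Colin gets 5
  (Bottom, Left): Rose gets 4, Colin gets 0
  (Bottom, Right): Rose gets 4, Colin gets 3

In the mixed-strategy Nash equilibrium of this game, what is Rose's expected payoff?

4

First find q, the probability Colin plays Left, from Rose's indifference between Top and Bottom: 6q + 2.5(1−q) = 4q + 4(1−q), giving q = 3/7.
Since Rose is indifferent in equilibrium, Rose's expected payoff equals the payoff from either row against (3/7, 4/7). Using Top: 6(3/7) + 2.5(4/7) = 4.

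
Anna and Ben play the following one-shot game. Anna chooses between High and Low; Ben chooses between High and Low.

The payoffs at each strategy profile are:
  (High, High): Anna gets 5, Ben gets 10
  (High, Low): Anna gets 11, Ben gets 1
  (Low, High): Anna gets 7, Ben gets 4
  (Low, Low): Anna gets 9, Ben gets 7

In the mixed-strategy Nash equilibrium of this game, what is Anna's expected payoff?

8

First find y, the probability Ben plays High, from Anna's indifference between High and Low: 5y + 11(1−y) = 7y + 9(1−y), giving y = 1/2.
Since Anna is indifferent in equilibrium, Anna's expected payoff equals the payoff from either row against (1/2, 1/2). Using High: 5(1/2) + 11(1/2) = 8.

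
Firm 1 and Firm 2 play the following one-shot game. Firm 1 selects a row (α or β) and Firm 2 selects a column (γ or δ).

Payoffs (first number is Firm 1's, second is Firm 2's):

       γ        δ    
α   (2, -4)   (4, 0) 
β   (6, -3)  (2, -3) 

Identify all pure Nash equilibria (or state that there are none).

(α, δ) and (β, γ)

(α, γ): Firm 1 prefers β (6 > 2); Firm 2 prefers δ (0 > -4) — not an equilibrium.
(α, δ): Firm 1 gets 4 ≥ 2 from β, and Firm 2 gets 0 ≥ -4 from γ — Nash equilibrium.
(β, γ): Firm 1 gets 6 ≥ 2 from α, and Firm 2 gets -3 ≥ -3 from δ — Nash equilibrium.
(β, δ): Firm 1 prefers α (4 > 2) — not an equilibrium.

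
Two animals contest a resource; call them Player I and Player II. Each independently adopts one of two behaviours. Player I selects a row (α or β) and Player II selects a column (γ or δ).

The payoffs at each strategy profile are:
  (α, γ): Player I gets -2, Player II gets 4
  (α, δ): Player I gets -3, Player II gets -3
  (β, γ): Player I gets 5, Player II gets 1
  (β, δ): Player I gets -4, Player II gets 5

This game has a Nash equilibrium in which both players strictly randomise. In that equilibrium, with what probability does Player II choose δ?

7/8

Let y be the probability that Player II plays γ. In a completely mixed equilibrium, Player I must be indifferent between α and β.
Player I's expected payoff from α is −2y − 3(1−y); from β it is 5y − 4(1−y).
Setting these equal: y − 3 = 9y − 4, so y = 1/8.
Therefore Player II plays δ with probability 1 − 1/8 = 7/8.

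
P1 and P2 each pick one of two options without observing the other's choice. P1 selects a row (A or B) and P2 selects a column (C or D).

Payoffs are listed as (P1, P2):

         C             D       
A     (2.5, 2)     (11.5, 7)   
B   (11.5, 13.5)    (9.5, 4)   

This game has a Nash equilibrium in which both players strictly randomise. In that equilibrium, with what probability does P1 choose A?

19/29

Let r be the probability that P1 plays A. In a completely mixed equilibrium, P2 must be indifferent between C and D.
P2's expected payoff from C is 2r + 13.5(1−r); from D it is 7r + 4(1−r).
Setting these equal: −11.5r + 13.5 = 3r + 4, so r = 19/29.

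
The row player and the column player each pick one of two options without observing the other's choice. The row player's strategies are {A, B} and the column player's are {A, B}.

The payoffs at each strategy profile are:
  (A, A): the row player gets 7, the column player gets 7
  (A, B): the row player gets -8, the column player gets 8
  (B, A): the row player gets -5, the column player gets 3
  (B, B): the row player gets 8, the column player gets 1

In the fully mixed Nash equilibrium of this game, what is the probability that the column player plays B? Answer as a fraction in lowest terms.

Let c be the probability that the column player plays A. In a completely mixed equilibrium, the row player must be indifferent between A and B.
The row player's expected payoff from A is 7c − 8(1−c); from B it is −5c + 8(1−c).
Setting these equal: 15c − 8 = −13c + 8, so c = 4/7.
Therefore the column player plays B with probability 1 − 4/7 = 3/7.

3/7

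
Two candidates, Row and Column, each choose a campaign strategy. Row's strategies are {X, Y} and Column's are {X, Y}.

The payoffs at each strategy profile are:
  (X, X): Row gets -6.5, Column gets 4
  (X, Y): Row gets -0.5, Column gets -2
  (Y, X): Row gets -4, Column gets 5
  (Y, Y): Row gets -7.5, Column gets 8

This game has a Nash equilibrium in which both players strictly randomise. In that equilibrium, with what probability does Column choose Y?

Let q be the probability that Column plays X. In a completely mixed equilibrium, Row must be indifferent between X and Y.
Row's expected payoff from X is −6.5q − 0.5(1−q); from Y it is −4q − 7.5(1−q).
Setting these equal: −6q − 0.5 = 3.5q − 7.5, so q = 14/19.
Therefore Column plays Y with probability 1 − 14/19 = 5/19.

5/19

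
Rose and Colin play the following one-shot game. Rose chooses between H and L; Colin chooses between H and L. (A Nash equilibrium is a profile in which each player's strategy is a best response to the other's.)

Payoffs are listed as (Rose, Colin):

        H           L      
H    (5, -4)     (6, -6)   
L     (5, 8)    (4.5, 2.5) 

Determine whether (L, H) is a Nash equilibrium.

At (L, H), Rose earns 5; switching to H would give 5, so Rose has no profitable deviation.
Colin earns 8; switching to L would give 2.5, so Colin has no profitable deviation.
Neither player can gain by a unilateral deviation, so this profile is a Nash equilibrium.

Yes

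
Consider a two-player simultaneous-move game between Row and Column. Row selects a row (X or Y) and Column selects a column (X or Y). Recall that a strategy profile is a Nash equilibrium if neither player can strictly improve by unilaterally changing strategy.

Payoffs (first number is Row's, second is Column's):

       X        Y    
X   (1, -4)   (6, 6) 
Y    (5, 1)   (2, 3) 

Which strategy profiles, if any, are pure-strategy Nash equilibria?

(X, X): Row prefers Y (5 > 1); Column prefers Y (6 > -4) — not an equilibrium.
(X, Y): Row gets 6 ≥ 2 from Y, and Column gets 6 ≥ -4 from X — Nash equilibrium.
(Y, X): Column prefers Y (3 > 1) — not an equilibrium.
(Y, Y): Row prefers X (6 > 2) — not an equilibrium.

(X, Y)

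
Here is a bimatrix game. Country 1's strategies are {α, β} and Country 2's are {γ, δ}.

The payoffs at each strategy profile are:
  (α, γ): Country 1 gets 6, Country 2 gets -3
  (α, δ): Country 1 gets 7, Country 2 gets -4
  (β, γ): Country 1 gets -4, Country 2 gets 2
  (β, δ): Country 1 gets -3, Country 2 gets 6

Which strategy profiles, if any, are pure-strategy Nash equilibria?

(α, γ)

(α, γ): Country 1 gets 6 ≥ -4 from β, and Country 2 gets -3 ≥ -4 from δ — Nash equilibrium.
(α, δ): Country 2 prefers γ (-3 > -4) — not an equilibrium.
(β, γ): Country 1 prefers α (6 > -4); Country 2 prefers δ (6 > 2) — not an equilibrium.
(β, δ): Country 1 prefers α (7 > -3) — not an equilibrium.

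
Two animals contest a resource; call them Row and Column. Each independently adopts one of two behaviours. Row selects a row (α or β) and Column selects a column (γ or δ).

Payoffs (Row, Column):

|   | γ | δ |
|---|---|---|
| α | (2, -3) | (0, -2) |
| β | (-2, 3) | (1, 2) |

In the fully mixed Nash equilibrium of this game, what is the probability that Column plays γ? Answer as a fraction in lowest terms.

1/5

Let q be the probability that Column plays γ. In a completely mixed equilibrium, Row must be indifferent between α and β.
Row's expected payoff from α is 2q; from β it is −2q + (1−q).
Setting these equal: 2q = −3q + 1, so q = 1/5.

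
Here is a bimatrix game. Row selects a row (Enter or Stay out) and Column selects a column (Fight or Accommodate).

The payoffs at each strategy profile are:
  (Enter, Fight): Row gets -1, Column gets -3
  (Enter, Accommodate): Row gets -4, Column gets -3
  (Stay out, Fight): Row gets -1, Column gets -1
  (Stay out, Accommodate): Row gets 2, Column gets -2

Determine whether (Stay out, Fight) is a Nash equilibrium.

Yes

At (Stay out, Fight), Row earns -1; switching to Enter would give -1, so Row has no profitable deviation.
Column earns -1; switching to Accommodate would give -2, so Column has no profitable deviation.
Neither player can gain by a unilateral deviation, so this profile is a Nash equilibrium.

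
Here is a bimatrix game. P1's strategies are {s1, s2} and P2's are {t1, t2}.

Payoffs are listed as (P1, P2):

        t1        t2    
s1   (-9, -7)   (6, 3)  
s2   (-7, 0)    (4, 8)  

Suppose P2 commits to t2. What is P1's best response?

Against t2, P1 earns 6 from s1 and 4 from s2.
So s1 is the best response.

s1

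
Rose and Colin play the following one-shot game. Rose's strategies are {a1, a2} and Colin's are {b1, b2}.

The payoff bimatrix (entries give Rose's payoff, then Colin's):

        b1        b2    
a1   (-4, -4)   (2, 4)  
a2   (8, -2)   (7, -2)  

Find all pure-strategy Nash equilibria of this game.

(a1, b1): Rose prefers a2 (8 > -4); Colin prefers b2 (4 > -4) — not an equilibrium.
(a1, b2): Rose prefers a2 (7 > 2) — not an equilibrium.
(a2, b1): Rose gets 8 ≥ -4 from a1, and Colin gets -2 ≥ -2 from b2 — Nash equilibrium.
(a2, b2): Rose gets 7 ≥ 2 from a1, and Colin gets -2 ≥ -2 from b1 — Nash equilibrium.

(a2, b1) and (a2, b2)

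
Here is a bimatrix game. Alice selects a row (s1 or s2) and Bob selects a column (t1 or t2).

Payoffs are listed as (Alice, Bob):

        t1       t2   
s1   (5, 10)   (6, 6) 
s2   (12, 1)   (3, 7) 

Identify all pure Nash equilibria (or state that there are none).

none

(s1, t1): Alice prefers s2 (12 > 5) — not an equilibrium.
(s1, t2): Bob prefers t1 (10 > 6) — not an equilibrium.
(s2, t1): Bob prefers t2 (7 > 1) — not an equilibrium.
(s2, t2): Alice prefers s1 (6 > 3) — not an equilibrium.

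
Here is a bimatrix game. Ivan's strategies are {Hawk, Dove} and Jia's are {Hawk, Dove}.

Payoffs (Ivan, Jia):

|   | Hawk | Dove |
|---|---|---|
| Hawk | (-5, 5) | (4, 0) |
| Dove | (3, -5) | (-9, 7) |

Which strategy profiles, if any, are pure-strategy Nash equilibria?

none

(Hawk, Hawk): Ivan prefers Dove (3 > -5) — not an equilibrium.
(Hawk, Dove): Jia prefers Hawk (5 > 0) — not an equilibrium.
(Dove, Hawk): Jia prefers Dove (7 > -5) — not an equilibrium.
(Dove, Dove): Ivan prefers Hawk (4 > -9) — not an equilibrium.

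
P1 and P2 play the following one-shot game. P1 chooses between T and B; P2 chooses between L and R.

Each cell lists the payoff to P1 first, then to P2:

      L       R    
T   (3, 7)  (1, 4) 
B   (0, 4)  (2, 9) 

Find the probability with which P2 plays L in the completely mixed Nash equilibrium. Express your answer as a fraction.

Let c be the probability that P2 plays L. In a completely mixed equilibrium, P1 must be indifferent between T and B.
P1's expected payoff from T is 3c + (1−c); from B it is 2(1−c).
Setting these equal: 2c + 1 = −2c + 2, so c = 1/4.

1/4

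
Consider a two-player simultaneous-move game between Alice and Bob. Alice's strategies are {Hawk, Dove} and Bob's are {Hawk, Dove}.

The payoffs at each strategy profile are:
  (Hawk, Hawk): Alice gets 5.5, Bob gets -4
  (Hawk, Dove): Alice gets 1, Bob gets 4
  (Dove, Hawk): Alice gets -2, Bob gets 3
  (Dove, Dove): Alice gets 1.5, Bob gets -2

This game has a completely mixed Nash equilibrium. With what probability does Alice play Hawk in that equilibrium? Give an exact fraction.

Let r be the probability that Alice plays Hawk. In a completely mixed equilibrium, Bob must be indifferent between Hawk and Dove.
Bob's expected payoff from Hawk is −4r + 3(1−r); from Dove it is 4r − 2(1−r).
Setting these equal: −7r + 3 = 6r − 2, so r = 5/13.

5/13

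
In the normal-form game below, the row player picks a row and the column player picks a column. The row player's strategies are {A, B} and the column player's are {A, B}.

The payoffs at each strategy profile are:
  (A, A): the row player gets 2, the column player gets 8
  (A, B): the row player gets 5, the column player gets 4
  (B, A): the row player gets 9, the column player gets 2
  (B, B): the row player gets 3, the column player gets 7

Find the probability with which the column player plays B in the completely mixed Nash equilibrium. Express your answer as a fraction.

Let c be the probability that the column player plays A. In a completely mixed equilibrium, the row player must be indifferent between A and B.
The row player's expected payoff from A is 2c + 5(1−c); from B it is 9c + 3(1−c).
Setting these equal: −3c + 5 = 6c + 3, so c = 2/9.
Therefore the column player plays B with probability 1 − 2/9 = 7/9.

7/9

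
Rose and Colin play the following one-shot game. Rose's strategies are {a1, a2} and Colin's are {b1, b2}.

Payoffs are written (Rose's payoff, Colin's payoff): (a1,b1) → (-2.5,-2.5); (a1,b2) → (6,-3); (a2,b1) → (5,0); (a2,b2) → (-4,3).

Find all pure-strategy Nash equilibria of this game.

(a1, b1): Rose prefers a2 (5 > -2.5) — not an equilibrium.
(a1, b2): Colin prefers b1 (-2.5 > -3) — not an equilibrium.
(a2, b1): Colin prefers b2 (3 > 0) — not an equilibrium.
(a2, b2): Rose prefers a1 (6 > -4) — not an equilibrium.

none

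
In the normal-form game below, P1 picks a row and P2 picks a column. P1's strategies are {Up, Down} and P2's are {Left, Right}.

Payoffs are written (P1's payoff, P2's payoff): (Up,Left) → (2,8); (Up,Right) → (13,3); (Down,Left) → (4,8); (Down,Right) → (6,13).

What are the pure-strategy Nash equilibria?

(Up, Left): P1 prefers Down (4 > 2) — not an equilibrium.
(Up, Right): P2 prefers Left (8 > 3) — not an equilibrium.
(Down, Left): P2 prefers Right (13 > 8) — not an equilibrium.
(Down, Right): P1 prefers Up (13 > 6) — not an equilibrium.

none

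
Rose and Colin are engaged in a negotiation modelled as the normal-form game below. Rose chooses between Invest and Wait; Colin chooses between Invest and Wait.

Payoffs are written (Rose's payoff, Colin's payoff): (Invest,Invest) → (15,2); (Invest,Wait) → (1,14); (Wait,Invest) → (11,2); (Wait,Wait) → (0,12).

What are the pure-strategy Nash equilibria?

(Invest, Wait)

(Invest, Invest): Colin prefers Wait (14 > 2) — not an equilibrium.
(Invest, Wait): Rose gets 1 ≥ 0 from Wait, and Colin gets 14 ≥ 2 from Invest — Nash equilibrium.
(Wait, Invest): Rose prefers Invest (15 > 11); Colin prefers Wait (12 > 2) — not an equilibrium.
(Wait, Wait): Rose prefers Invest (1 > 0) — not an equilibrium.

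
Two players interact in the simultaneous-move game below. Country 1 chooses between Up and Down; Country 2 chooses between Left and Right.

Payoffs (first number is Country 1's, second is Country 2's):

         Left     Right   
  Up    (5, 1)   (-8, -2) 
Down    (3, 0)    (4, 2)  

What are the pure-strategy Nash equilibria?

(Up, Left): Country 1 gets 5 ≥ 3 from Down, and Country 2 gets 1 ≥ -2 from Right — Nash equilibrium.
(Up, Right): Country 1 prefers Down (4 > -8); Country 2 prefers Left (1 > -2) — not an equilibrium.
(Down, Left): Country 1 prefers Up (5 > 3); Country 2 prefers Right (2 > 0) — not an equilibrium.
(Down, Right): Country 1 gets 4 ≥ -8 from Up, and Country 2 gets 2 ≥ 0 from Left — Nash equilibrium.

(Up, Left) and (Down, Right)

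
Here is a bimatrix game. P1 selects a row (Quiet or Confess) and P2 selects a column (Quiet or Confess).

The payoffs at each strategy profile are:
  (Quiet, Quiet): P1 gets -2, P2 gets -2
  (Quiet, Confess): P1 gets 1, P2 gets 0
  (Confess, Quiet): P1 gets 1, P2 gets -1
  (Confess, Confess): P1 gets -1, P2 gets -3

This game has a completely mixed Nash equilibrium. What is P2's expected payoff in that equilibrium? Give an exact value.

-3/2

First find p, the probability P1 plays Quiet, from P2's indifference between Quiet and Confess: −2p − (1−p) = −3(1−p), giving p = 1/2.
Since P2 is indifferent in equilibrium, P2's expected payoff equals the payoff from either column against (1/2, 1/2). Using Quiet: −2(1/2) − (1/2) = -3/2.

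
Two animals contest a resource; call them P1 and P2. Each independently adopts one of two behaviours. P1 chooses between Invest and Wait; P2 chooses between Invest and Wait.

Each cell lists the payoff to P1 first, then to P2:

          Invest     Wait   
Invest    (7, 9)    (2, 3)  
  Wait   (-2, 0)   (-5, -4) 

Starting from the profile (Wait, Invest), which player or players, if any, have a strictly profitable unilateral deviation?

P1 at (Wait, Invest) earns -2; deviating to Invest yields 7 — a strict improvement.
P2 earns 0; deviating to Wait yields -4 — not better.
Only P1 has a strictly profitable deviation.

P1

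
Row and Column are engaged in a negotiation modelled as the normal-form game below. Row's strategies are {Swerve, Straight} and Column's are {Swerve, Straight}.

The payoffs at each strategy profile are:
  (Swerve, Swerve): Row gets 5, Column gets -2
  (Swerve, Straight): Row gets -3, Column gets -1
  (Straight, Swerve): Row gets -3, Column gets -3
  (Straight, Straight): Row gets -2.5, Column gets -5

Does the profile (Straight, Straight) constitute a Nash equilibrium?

At (Straight, Straight), Row earns -2.5; switching to Swerve would give -3, so Row has no profitable deviation.
Column earns -5; switching to Swerve would give -3, so Column would deviate.
Since at least one player can profitably deviate, this is not a Nash equilibrium.

No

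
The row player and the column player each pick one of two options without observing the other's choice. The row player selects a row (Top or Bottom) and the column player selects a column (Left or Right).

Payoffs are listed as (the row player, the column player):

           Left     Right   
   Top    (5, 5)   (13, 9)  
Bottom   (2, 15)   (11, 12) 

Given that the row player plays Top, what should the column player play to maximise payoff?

Right

Against Top, the column player earns 5 from Left and 9 from Right.
So Right is the best response.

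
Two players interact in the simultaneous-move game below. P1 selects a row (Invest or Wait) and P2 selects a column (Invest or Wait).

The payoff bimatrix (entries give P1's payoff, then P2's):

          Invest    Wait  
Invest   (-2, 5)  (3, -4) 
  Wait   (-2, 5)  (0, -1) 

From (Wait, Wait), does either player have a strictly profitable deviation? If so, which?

Both

P1 at (Wait, Wait) earns 0; deviating to Invest yields 3 — a strict improvement.
P2 earns -1; deviating to Invest yields 5 — a strict improvement.
Both P1 and P2 have strictly profitable deviations.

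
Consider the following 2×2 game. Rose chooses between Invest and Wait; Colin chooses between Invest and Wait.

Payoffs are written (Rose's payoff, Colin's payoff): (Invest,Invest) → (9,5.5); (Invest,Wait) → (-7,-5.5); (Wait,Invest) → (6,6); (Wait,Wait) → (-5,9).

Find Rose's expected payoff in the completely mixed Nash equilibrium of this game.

First find y, the probability Colin plays Invest, from Rose's indifference between Invest and Wait: 9y − 7(1−y) = 6y − 5(1−y), giving y = 2/5.
Since Rose is indifferent in equilibrium, Rose's expected payoff equals the payoff from either row against (2/5, 3/5). Using Invest: 9(2/5) − 7(3/5) = -3/5.

-3/5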